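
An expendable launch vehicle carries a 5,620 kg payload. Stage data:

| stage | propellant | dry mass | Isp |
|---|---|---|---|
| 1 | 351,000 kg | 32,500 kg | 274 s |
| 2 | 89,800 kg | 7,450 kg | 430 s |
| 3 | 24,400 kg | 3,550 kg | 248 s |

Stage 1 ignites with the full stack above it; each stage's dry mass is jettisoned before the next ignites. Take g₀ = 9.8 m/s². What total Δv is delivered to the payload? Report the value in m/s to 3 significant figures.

Ignition mass of stage 1 = 351,000+32,500 + 89,800+7,450 + 24,400+3,550 + 5,620 = 514,320 kg.
Stage 1: m₀ = 514,320 kg, m_f = 514,320 − 351,000 = 163,320 kg; Δv = 274×9.8×ln(3.149) = 2685.2×1.1471 ≈ 3080 m/s.
Stage 2: m₀ = 130,820 kg, m_f = 130,820 − 89,800 = 41,020 kg; Δv = 430×9.8×ln(3.189) = 4214.0×1.1598 ≈ 4887 m/s.
Stage 3: m₀ = 33,570 kg, m_f = 33,570 − 24,400 = 9,170 kg; Δv = 248×9.8×ln(3.661) = 2430.4×1.2977 ≈ 3154 m/s.
Total Δv = 3080 + 4887 + 3154 = 11121 m/s.

Δv ≈ 11100 m/s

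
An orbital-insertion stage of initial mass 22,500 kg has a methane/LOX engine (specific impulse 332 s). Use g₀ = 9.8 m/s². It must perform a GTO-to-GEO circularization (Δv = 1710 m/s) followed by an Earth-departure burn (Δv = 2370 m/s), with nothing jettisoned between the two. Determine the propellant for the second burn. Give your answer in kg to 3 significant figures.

v_e = Isp · g₀ = 332 × 9.8 = 3253.6 m/s.
After the first burn: m = 22500 × exp(−1710/3253.6) = 22500 × 0.59122 = 13,302.5 kg.
After the second burn: m = 13,302.5 × exp(−2370/3253.6) = 13,302.5 × 0.48267 = 6,420.72 kg.
Second-burn propellant = 13,302.5 − 6,420.72 = 6,881.78 kg.

propellant for the second burn ≈ 6880 kg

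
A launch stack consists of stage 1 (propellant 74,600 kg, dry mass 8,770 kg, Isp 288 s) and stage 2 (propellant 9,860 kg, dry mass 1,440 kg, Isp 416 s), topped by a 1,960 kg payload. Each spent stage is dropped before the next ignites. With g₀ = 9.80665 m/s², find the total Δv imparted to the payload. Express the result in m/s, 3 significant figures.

Δv ≈ 9730 m/s

Ignition mass of stage 1 = 74,600+8,770 + 9,860+1,440 + 1,960 = 96,630 kg.
Stage 1: m₀ = 96,630 kg, m_f = 96,630 − 74,600 = 22,030 kg; Δv = 288×9.80665×ln(4.386) = 2824.3×1.4785 ≈ 4176 m/s.
Stage 2: m₀ = 13,260 kg, m_f = 13,260 − 9,860 = 3,400 kg; Δv = 416×9.80665×ln(3.9) = 4079.6×1.3610 ≈ 5552 m/s.
Total Δv = 4176 + 5552 = 9728 m/s.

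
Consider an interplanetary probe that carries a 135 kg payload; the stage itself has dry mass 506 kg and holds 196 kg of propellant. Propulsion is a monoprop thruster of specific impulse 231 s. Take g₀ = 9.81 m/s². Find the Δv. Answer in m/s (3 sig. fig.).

v_e = Isp · g₀ = 231 × 9.81 = 2266.1 m/s.
m₀ = payload + dry + propellant = 135 + 506 + 196 = 837 kg.
m_f = payload + dry = 135 + 506 = 641 kg.
Δv = v_e · ln(m₀/m_f) = 2266.1 × ln(1.306) = 2266.1 × 0.2668 ≈ 604.6 m/s.

Δv ≈ 605 m/s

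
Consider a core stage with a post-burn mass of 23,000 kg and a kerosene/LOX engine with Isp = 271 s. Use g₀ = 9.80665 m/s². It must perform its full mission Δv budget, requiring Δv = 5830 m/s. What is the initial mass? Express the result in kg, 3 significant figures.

initial mass ≈ 206000 kg

v_e = Isp · g₀ = 271 × 9.80665 = 2657.6 m/s.
From the ideal rocket equation, m₀/m_f = exp(Δv / v_e) = exp(5830 / 2657.6) = exp(2.1937) = 8.9684.
m₀ = m_f × 8.9684 = 23,000 × 8.9684 = 206,273 kg.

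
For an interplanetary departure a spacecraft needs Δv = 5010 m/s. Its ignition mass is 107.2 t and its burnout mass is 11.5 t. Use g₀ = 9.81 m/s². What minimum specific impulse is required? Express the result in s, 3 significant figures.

Isp ≈ 229 s

ln(m₀/m_f) = ln(107200/11500) = ln(9.322) = 2.2323.
v_e = Δv / ln(m₀/m_f) = 5010 / 2.2323 = 2244.3 m/s.
Isp = v_e / g₀ = 2244.3 / 9.81 = 228.8 s.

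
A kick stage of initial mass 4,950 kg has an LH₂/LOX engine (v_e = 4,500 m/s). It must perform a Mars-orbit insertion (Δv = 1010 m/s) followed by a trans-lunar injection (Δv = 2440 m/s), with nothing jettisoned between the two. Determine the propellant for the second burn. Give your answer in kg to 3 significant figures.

propellant for the second burn ≈ 1660 kg

After the first burn: m = 4950 × exp(−1010/4500.0) = 4950 × 0.79896 = 3,954.85 kg.
After the second burn: m = 3,954.85 × exp(−2440/4500.0) = 3,954.85 × 0.58145 = 2,299.55 kg.
Second-burn propellant = 3,954.85 − 2,299.55 = 1,655.3 kg.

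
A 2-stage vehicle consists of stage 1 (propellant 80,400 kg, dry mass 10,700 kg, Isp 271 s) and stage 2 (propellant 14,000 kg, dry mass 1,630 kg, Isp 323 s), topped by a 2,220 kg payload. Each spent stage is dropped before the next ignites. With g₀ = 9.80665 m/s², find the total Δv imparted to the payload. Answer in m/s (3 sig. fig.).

Ignition mass of stage 1 = 80,400+10,700 + 14,000+1,630 + 2,220 = 108,950 kg.
Stage 1: m₀ = 108,950 kg, m_f = 108,950 − 80,400 = 28,550 kg; Δv = 271×9.80665×ln(3.816) = 2657.6×1.3392 ≈ 3559 m/s.
Stage 2: m₀ = 17,850 kg, m_f = 17,850 − 14,000 = 3,850 kg; Δv = 323×9.80665×ln(4.636) = 3167.5×1.5339 ≈ 4859 m/s.
Total Δv = 3559 + 4859 = 8418 m/s.

Δv ≈ 8420 m/s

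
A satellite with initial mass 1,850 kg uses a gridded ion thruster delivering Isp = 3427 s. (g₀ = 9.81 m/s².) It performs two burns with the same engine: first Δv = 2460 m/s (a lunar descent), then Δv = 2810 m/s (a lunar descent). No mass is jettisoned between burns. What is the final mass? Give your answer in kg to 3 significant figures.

final mass ≈ 1580 kg

v_e = Isp · g₀ = 3427 × 9.81 = 33618.9 m/s.
After the first burn: m = 1850 × exp(−2460/33618.9) = 1850 × 0.92944 = 1,719.46 kg.
After the second burn: m = 1,719.46 × exp(−2810/33618.9) = 1,719.46 × 0.91981 = 1,581.58 kg.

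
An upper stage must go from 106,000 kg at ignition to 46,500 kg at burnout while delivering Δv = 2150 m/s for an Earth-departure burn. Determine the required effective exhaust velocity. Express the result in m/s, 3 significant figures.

ln(m₀/m_f) = ln(106000/46500) = ln(2.28) = 0.8240.
v_e = Δv / ln(m₀/m_f) = 2150 / 0.8240 = 2609.3 m/s.

v_e ≈ 2610 m/s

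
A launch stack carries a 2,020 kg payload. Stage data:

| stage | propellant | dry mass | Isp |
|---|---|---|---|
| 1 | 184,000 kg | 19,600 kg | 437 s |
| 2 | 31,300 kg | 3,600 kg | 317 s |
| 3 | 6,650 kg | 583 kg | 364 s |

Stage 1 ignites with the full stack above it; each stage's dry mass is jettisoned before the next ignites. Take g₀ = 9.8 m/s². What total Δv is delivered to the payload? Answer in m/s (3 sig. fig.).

Δv ≈ 14200 m/s

Ignition mass of stage 1 = 184,000+19,600 + 31,300+3,600 + 6,650+583 + 2,020 = 247,753 kg.
Stage 1: m₀ = 247,753 kg, m_f = 247,753 − 184,000 = 63,753 kg; Δv = 437×9.8×ln(3.886) = 4282.6×1.3574 ≈ 5813 m/s.
Stage 2: m₀ = 44,153 kg, m_f = 44,153 − 31,300 = 12,853 kg; Δv = 317×9.8×ln(3.435) = 3106.6×1.2341 ≈ 3834 m/s.
Stage 3: m₀ = 9,253 kg, m_f = 9,253 − 6,650 = 2,603 kg; Δv = 364×9.8×ln(3.555) = 3567.2×1.2683 ≈ 4524 m/s.
Total Δv = 5813 + 3834 + 4524 = 14171 m/s.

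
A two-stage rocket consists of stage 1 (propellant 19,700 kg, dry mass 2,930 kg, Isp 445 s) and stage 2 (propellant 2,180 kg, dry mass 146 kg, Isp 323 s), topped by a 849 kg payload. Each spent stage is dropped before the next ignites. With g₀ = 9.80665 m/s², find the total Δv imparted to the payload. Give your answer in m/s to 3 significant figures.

Δv ≈ 9970 m/s

Ignition mass of stage 1 = 19,700+2,930 + 2,180+146 + 849 = 25,805 kg.
Stage 1: m₀ = 25,805 kg, m_f = 25,805 − 19,700 = 6,105 kg; Δv = 445×9.80665×ln(4.227) = 4364.0×1.4415 ≈ 6290 m/s.
Stage 2: m₀ = 3,175 kg, m_f = 3,175 − 2,180 = 995 kg; Δv = 323×9.80665×ln(3.191) = 3167.5×1.1603 ≈ 3675 m/s.
Total Δv = 6290 + 3675 = 9965 m/s.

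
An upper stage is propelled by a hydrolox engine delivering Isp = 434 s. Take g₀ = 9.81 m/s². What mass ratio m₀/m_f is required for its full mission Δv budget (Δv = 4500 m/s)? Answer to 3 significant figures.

mass ratio ≈ 2.88

v_e = Isp · g₀ = 434 × 9.81 = 4257.5 m/s.
By the Tsiolkovsky rocket equation, m₀/m_f = exp(Δv / v_e) = exp(4500 / 4257.5) = exp(1.0569) = 2.8776.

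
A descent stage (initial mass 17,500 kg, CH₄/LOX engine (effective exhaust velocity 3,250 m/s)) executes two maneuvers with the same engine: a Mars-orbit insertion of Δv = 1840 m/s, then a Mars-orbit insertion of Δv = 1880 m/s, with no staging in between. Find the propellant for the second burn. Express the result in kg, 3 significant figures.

propellant for the second burn ≈ 4360 kg

After the first burn: m = 17500 × exp(−1840/3250.0) = 17500 × 0.56770 = 9,934.75 kg.
After the second burn: m = 9,934.75 × exp(−1880/3250.0) = 9,934.75 × 0.56076 = 5,571.01 kg.
Second-burn propellant = 9,934.75 − 5,571.01 = 4,363.74 kg.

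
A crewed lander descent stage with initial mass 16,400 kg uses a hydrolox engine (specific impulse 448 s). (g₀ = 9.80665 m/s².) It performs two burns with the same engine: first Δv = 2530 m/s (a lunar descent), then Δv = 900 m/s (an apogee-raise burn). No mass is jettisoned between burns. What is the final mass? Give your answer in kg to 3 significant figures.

final mass ≈ 7510 kg

v_e = Isp · g₀ = 448 × 9.80665 = 4393.4 m/s.
After the first burn: m = 16400 × exp(−2530/4393.4) = 16400 × 0.56222 = 9,220.41 kg.
After the second burn: m = 9,220.41 × exp(−900/4393.4) = 9,220.41 × 0.81477 = 7,512.51 kg.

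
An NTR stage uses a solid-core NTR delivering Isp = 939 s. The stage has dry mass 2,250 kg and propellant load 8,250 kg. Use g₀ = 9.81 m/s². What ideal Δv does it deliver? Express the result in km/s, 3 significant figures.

v_e = Isp · g₀ = 939 × 9.81 = 9211.6 m/s.
m₀ = m_dry + m_prop = 2,250 + 8,250 = 10,500 kg.
Δv = v_e · ln(m₀/m_f) = 9211.6 × ln(4.667) = 9211.6 × 1.5404 ≈ 14189.9 m/s.

Δv ≈ 14.2 km/s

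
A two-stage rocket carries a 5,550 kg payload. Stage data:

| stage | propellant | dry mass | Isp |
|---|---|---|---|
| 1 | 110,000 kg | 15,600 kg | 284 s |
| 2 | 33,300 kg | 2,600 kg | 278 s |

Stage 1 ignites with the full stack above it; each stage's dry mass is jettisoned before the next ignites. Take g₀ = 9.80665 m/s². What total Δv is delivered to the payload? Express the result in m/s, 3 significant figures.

Δv ≈ 7430 m/s

Ignition mass of stage 1 = 110,000+15,600 + 33,300+2,600 + 5,550 = 167,050 kg.
Stage 1: m₀ = 167,050 kg, m_f = 167,050 − 110,000 = 57,050 kg; Δv = 284×9.80665×ln(2.928) = 2785.1×1.0744 ≈ 2992 m/s.
Stage 2: m₀ = 41,450 kg, m_f = 41,450 − 33,300 = 8,150 kg; Δv = 278×9.80665×ln(5.086) = 2726.2×1.6265 ≈ 4434 m/s.
Total Δv = 2992 + 4434 = 7426 m/s.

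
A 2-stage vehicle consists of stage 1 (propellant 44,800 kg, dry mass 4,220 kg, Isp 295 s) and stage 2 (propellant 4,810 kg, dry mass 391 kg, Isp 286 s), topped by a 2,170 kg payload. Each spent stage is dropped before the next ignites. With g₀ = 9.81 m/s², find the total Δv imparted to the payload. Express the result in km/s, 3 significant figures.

Ignition mass of stage 1 = 44,800+4,220 + 4,810+391 + 2,170 = 56,391 kg.
Stage 1: m₀ = 56,391 kg, m_f = 56,391 − 44,800 = 11,591 kg; Δv = 295×9.81×ln(4.865) = 2894.0×1.5821 ≈ 4578 m/s.
Stage 2: m₀ = 7,371 kg, m_f = 7,371 − 4,810 = 2,561 kg; Δv = 286×9.81×ln(2.878) = 2805.7×1.0572 ≈ 2966 m/s.
Total Δv = 4578 + 2966 = 7544 m/s.

Δv ≈ 7.54 km/s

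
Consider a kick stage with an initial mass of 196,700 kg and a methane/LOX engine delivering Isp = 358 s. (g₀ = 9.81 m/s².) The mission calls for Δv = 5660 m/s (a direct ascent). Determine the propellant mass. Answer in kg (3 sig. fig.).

propellant mass ≈ 157000 kg

v_e = Isp · g₀ = 358 × 9.81 = 3512.0 m/s.
Using Δv = v_e ln(m₀/m_f): m₀/m_f = exp(Δv / v_e) = exp(5660 / 3512.0) = exp(1.6116) = 5.0110.
m_f = 196,700 / 5.0110 = 39,253.6 kg, so propellant = m₀ − m_f = 196,700 − 39,253.6 = 157,446.4 kg.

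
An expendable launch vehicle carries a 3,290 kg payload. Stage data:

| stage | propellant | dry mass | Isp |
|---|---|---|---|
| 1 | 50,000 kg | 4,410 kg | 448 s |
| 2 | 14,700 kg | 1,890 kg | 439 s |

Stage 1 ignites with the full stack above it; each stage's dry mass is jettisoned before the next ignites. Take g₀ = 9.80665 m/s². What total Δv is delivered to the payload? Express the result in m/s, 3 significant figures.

Ignition mass of stage 1 = 50,000+4,410 + 14,700+1,890 + 3,290 = 74,290 kg.
Stage 1: m₀ = 74,290 kg, m_f = 74,290 − 50,000 = 24,290 kg; Δv = 448×9.80665×ln(3.058) = 4393.4×1.1179 ≈ 4911 m/s.
Stage 2: m₀ = 19,880 kg, m_f = 19,880 − 14,700 = 5,180 kg; Δv = 439×9.80665×ln(3.838) = 4305.1×1.3449 ≈ 5790 m/s.
Total Δv = 4911 + 5790 = 10701 m/s.

Δv ≈ 10700 m/s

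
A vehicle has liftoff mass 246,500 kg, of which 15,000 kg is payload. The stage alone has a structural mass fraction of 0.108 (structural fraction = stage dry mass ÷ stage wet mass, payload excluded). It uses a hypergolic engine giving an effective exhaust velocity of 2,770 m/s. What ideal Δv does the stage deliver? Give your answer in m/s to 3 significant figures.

Stage wet mass = m₀ − payload = 246,500 − 15,000 = 231,500 kg.
Stage dry mass = ε × stage wet mass = 0.108 × 231,500 = 25,002 kg.
Burnout mass m_f = stage dry + payload = 25,002 + 15,000 = 40,002 kg.
Δv = v_e · ln(246,500/40,002) = 2770.0 × ln(6.162) = 2770.0 × 1.8184 ≈ 5037 m/s.

Δv ≈ 5040 m/s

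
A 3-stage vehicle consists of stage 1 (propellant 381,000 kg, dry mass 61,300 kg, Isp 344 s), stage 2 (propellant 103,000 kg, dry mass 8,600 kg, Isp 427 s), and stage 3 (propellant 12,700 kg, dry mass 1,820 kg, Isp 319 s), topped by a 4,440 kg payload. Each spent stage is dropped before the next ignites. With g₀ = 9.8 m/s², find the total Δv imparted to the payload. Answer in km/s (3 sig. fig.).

Δv ≈ 13.7 km/s

Ignition mass of stage 1 = 381,000+61,300 + 103,000+8,600 + 12,700+1,820 + 4,440 = 572,860 kg.
Stage 1: m₀ = 572,860 kg, m_f = 572,860 − 381,000 = 191,860 kg; Δv = 344×9.8×ln(2.986) = 3371.2×1.0939 ≈ 3688 m/s.
Stage 2: m₀ = 130,560 kg, m_f = 130,560 − 103,000 = 27,560 kg; Δv = 427×9.8×ln(4.737) = 4184.6×1.5555 ≈ 6509 m/s.
Stage 3: m₀ = 18,960 kg, m_f = 18,960 − 12,700 = 6,260 kg; Δv = 319×9.8×ln(3.029) = 3126.2×1.1082 ≈ 3464 m/s.
Total Δv = 3688 + 6509 + 3464 = 13661 m/s.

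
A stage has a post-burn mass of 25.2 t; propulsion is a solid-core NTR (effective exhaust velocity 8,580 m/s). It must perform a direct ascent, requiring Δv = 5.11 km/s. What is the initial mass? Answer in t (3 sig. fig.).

m₀/m_f = exp(Δv / v_e) = exp(5110 / 8580.0) = exp(0.5956) = 1.8141.
m₀ = m_f × 1.8141 = 25.2 × 1.8141 = 45.7153 t.

initial mass ≈ 45.7 t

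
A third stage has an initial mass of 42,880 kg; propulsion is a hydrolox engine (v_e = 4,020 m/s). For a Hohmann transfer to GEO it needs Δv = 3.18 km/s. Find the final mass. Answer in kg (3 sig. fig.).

final mass ≈ 19400 kg

m₀/m_f = exp(Δv / v_e) = exp(3180 / 4020.0) = exp(0.7910) = 2.2057.
m_f = m₀ / 2.2057 = 42,880 / 2.2057 = 19,440.5 kg.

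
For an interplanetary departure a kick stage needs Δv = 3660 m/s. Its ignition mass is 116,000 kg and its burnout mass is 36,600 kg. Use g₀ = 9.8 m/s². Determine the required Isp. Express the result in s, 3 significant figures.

ln(m₀/m_f) = ln(116000/36600) = ln(3.169) = 1.1535.
v_e = Δv / ln(m₀/m_f) = 3660 / 1.1535 = 3172.8 m/s.
Isp = v_e / g₀ = 3172.8 / 9.8 = 323.8 s.

Isp ≈ 324 s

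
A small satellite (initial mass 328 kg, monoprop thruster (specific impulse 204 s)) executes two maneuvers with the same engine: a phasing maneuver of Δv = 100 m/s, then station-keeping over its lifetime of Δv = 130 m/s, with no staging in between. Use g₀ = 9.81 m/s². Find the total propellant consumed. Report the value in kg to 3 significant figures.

v_e = Isp · g₀ = 204 × 9.81 = 2001.2 m/s.
After the first burn: m = 328 × exp(−100/2001.2) = 328 × 0.95126 = 312.013 kg.
After the second burn: m = 312.013 × exp(−130/2001.2) = 312.013 × 0.93711 = 292.391 kg.
Total propellant = m₀ − m_final = 328 − 292.391 = 35.609 kg.

total propellant consumed ≈ 35.6 kg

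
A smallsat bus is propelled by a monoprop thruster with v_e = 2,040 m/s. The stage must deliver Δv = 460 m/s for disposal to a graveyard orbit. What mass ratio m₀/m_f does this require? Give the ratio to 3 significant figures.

mass ratio ≈ 1.25

m₀/m_f = exp(Δv / v_e) = exp(460 / 2040.0) = exp(0.2255) = 1.2529.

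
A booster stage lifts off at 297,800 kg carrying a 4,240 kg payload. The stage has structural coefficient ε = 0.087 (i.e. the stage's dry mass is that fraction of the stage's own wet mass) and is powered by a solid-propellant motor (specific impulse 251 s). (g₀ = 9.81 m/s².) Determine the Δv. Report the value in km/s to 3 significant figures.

Stage wet mass = m₀ − payload = 297,800 − 4,240 = 293,560 kg.
Stage dry mass = ε × stage wet mass = 0.087 × 293,560 = 25,539.7 kg.
Burnout mass m_f = stage dry + payload = 25,539.7 + 4,240 = 29,779.7 kg.
v_e = Isp · g₀ = 251 × 9.81 = 2462.3 m/s.
Rocket equation: Δv = v_e · ln(297,800/29,779.7) = 2462.3 × ln(10) = 2462.3 × 2.3026 ≈ 5670 m/s.

Δv ≈ 5.67 km/s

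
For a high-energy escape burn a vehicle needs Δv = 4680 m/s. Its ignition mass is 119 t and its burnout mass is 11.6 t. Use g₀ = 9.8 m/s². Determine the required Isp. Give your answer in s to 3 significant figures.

Isp ≈ 205 s

ln(m₀/m_f) = ln(119000/11600) = ln(10.26) = 2.3281.
By the Tsiolkovsky rocket equation, v_e = Δv / ln(m₀/m_f) = 4680 / 2.3281 = 2010.2 m/s.
Isp = v_e / g₀ = 2010.2 / 9.8 = 205.1 s.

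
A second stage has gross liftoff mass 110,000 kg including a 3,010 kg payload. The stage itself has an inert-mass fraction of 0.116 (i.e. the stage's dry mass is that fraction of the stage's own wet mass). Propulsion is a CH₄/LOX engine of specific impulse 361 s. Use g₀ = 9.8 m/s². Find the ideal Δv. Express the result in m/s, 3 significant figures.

Δv ≈ 6950 m/s

Stage wet mass = m₀ − payload = 110,000 − 3,010 = 106,990 kg.
Stage dry mass = ε × stage wet mass = 0.116 × 106,990 = 12,410.8 kg.
Burnout mass m_f = stage dry + payload = 12,410.8 + 3,010 = 15,420.8 kg.
v_e = Isp · g₀ = 361 × 9.8 = 3537.8 m/s.
Δv = v_e · ln(110,000/15,420.8) = 3537.8 × ln(7.133) = 3537.8 × 1.9648 ≈ 6951 m/s.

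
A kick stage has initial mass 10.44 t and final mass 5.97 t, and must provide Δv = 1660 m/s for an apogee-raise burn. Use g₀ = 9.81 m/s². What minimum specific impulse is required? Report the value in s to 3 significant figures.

ln(m₀/m_f) = ln(10440/5970) = ln(1.749) = 0.5589.
v_e = Δv / ln(m₀/m_f) = 1660 / 0.5589 = 2970.1 m/s.
Isp = v_e / g₀ = 2970.1 / 9.81 = 302.8 s.

Isp ≈ 303 s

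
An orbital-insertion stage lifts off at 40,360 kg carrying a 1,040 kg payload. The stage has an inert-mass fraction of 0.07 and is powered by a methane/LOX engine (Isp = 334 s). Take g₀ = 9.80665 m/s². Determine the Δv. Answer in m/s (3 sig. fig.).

Stage wet mass = m₀ − payload = 40,360 − 1,040 = 39,320 kg.
Stage dry mass = ε × stage wet mass = 0.07 × 39,320 = 2,752.4 kg.
Burnout mass m_f = stage dry + payload = 2,752.4 + 1,040 = 3,792.4 kg.
v_e = Isp · g₀ = 334 × 9.80665 = 3275.4 m/s.
From the ideal rocket equation, Δv = v_e · ln(40,360/3,792.4) = 3275.4 × ln(10.64) = 3275.4 × 2.3648 ≈ 7746 m/s.

Δv ≈ 7750 m/s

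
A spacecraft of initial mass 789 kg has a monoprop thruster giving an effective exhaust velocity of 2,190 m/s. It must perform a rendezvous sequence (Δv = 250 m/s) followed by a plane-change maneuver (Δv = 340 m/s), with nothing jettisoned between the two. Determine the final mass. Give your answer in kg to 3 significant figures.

final mass ≈ 603 kg

After the first burn: m = 789 × exp(−250/2190.0) = 789 × 0.89212 = 703.883 kg.
After the second burn: m = 703.883 × exp(−340/2190.0) = 703.883 × 0.85620 = 602.665 kg.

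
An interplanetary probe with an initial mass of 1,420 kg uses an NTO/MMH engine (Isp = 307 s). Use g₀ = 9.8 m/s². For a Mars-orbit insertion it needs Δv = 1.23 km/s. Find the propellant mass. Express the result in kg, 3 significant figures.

propellant mass ≈ 477 kg

v_e = Isp · g₀ = 307 × 9.8 = 3008.6 m/s.
By the Tsiolkovsky rocket equation, m₀/m_f = exp(Δv / v_e) = exp(1230 / 3008.6) = exp(0.4088) = 1.5051.
m_f = 1,420 / 1.5051 = 943.459 kg, so propellant = m₀ − m_f = 1,420 − 943.459 = 476.541 kg.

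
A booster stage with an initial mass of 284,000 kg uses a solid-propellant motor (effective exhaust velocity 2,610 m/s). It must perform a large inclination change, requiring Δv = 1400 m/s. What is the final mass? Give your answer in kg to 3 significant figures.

final mass ≈ 166000 kg

By the Tsiolkovsky rocket equation, m₀/m_f = exp(Δv / v_e) = exp(1400 / 2610.0) = exp(0.5364) = 1.7098.
m_f = m₀ / 1.7098 = 284,000 / 1.7098 = 166,101 kg.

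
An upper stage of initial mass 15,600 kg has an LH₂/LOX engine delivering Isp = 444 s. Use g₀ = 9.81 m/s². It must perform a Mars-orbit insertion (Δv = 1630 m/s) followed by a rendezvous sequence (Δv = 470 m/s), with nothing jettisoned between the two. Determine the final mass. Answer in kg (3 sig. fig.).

v_e = Isp · g₀ = 444 × 9.81 = 4355.6 m/s.
After the first burn: m = 15600 × exp(−1630/4355.6) = 15600 × 0.68782 = 10,730 kg.
After the second burn: m = 10,730 × exp(−470/4355.6) = 10,730 × 0.89771 = 9,632.43 kg.

final mass ≈ 9630 kg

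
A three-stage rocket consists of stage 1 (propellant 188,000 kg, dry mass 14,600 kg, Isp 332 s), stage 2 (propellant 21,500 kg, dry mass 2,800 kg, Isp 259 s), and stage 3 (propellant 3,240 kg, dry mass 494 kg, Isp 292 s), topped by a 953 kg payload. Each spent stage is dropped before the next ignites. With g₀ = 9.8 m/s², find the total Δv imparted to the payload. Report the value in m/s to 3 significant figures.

Ignition mass of stage 1 = 188,000+14,600 + 21,500+2,800 + 3,240+494 + 953 = 231,587 kg.
Stage 1: m₀ = 231,587 kg, m_f = 231,587 − 188,000 = 43,587 kg; Δv = 332×9.8×ln(5.313) = 3253.6×1.6702 ≈ 5434 m/s.
Stage 2: m₀ = 28,987 kg, m_f = 28,987 − 21,500 = 7,487 kg; Δv = 259×9.8×ln(3.872) = 2538.2×1.3537 ≈ 3436 m/s.
Stage 3: m₀ = 4,687 kg, m_f = 4,687 − 3,240 = 1,447 kg; Δv = 292×9.8×ln(3.239) = 2861.6×1.1753 ≈ 3363 m/s.
Total Δv = 5434 + 3436 + 3363 = 12233 m/s.

Δv ≈ 12200 m/s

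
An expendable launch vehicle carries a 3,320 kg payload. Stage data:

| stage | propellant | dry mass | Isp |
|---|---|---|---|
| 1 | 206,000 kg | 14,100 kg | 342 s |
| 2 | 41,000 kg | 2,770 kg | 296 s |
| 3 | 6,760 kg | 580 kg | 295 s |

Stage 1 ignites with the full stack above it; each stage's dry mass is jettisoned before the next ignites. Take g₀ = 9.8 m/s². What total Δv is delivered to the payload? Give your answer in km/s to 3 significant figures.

Ignition mass of stage 1 = 206,000+14,100 + 41,000+2,770 + 6,760+580 + 3,320 = 274,530 kg.
Stage 1: m₀ = 274,530 kg, m_f = 274,530 − 206,000 = 68,530 kg; Δv = 342×9.8×ln(4.006) = 3351.6×1.3878 ≈ 4651 m/s.
Stage 2: m₀ = 54,430 kg, m_f = 54,430 − 41,000 = 13,430 kg; Δv = 296×9.8×ln(4.053) = 2900.8×1.3994 ≈ 4059 m/s.
Stage 3: m₀ = 10,660 kg, m_f = 10,660 − 6,760 = 3,900 kg; Δv = 295×9.8×ln(2.733) = 2891.0×1.0055 ≈ 2907 m/s.
Total Δv = 4651 + 4059 + 2907 = 11617 m/s.

Δv ≈ 11.6 km/s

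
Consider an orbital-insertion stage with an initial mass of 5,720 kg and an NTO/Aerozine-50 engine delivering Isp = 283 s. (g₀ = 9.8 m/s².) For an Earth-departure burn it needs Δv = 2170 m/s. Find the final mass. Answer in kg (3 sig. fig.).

v_e = Isp · g₀ = 283 × 9.8 = 2773.4 m/s.
From the ideal rocket equation, m₀/m_f = exp(Δv / v_e) = exp(2170 / 2773.4) = exp(0.7824) = 2.1868.
m_f = m₀ / 2.1868 = 5,720 / 2.1868 = 2,615.69 kg.

final mass ≈ 2620 kg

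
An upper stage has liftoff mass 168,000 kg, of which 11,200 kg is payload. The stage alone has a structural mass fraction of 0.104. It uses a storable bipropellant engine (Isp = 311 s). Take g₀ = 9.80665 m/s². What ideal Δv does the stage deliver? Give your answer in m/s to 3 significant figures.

Δv ≈ 5520 m/s

Stage wet mass = m₀ − payload = 168,000 − 11,200 = 156,800 kg.
Stage dry mass = ε × stage wet mass = 0.104 × 156,800 = 16,307.2 kg.
Burnout mass m_f = stage dry + payload = 16,307.2 + 11,200 = 27,507.2 kg.
v_e = Isp · g₀ = 311 × 9.80665 = 3049.9 m/s.
From the ideal rocket equation, Δv = v_e · ln(168,000/27,507.2) = 3049.9 × ln(6.107) = 3049.9 × 1.8095 ≈ 5519 m/s.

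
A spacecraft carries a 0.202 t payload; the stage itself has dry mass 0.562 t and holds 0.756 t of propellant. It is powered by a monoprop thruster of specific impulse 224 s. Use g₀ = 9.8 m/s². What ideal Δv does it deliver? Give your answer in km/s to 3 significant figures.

v_e = Isp · g₀ = 224 × 9.8 = 2195.2 m/s.
m₀ = payload + dry + propellant = 0.202 + 0.562 + 0.756 = 1.52 t.
m_f = payload + dry = 0.202 + 0.562 = 0.764 t.
Δv = v_e · ln(m₀/m_f) = 2195.2 × ln(1.99) = 2195.2 × 0.6879 ≈ 1510.1 m/s.

Δv ≈ 1.51 km/s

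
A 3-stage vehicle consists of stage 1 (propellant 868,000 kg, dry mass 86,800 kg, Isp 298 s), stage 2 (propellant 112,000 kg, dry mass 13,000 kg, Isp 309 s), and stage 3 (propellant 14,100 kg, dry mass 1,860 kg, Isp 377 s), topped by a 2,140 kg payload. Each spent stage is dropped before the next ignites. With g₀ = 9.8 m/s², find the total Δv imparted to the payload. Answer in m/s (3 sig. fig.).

Ignition mass of stage 1 = 868,000+86,800 + 112,000+13,000 + 14,100+1,860 + 2,140 = 1,097,900 kg.
Stage 1: m₀ = 1,097,900 kg, m_f = 1,097,900 − 868,000 = 229,900 kg; Δv = 298×9.8×ln(4.776) = 2920.4×1.5635 ≈ 4566 m/s.
Stage 2: m₀ = 143,100 kg, m_f = 143,100 − 112,000 = 31,100 kg; Δv = 309×9.8×ln(4.601) = 3028.2×1.5263 ≈ 4622 m/s.
Stage 3: m₀ = 18,100 kg, m_f = 18,100 − 14,100 = 4,000 kg; Δv = 377×9.8×ln(4.525) = 3694.6×1.5096 ≈ 5577 m/s.
Total Δv = 4566 + 4622 + 5577 = 14765 m/s.

Δv ≈ 14800 m/s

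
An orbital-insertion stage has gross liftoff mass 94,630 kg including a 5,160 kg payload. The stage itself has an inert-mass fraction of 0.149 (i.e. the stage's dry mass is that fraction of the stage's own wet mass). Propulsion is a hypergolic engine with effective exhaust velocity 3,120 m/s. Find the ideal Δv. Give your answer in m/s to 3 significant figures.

Stage wet mass = m₀ − payload = 94,630 − 5,160 = 89,470 kg.
Stage dry mass = ε × stage wet mass = 0.149 × 89,470 = 13,331 kg.
Burnout mass m_f = stage dry + payload = 13,331 + 5,160 = 18,491 kg.
Rocket equation: Δv = v_e · ln(94,630/18,491) = 3120.0 × ln(5.118) = 3120.0 × 1.6327 ≈ 5094 m/s.

Δv ≈ 5090 m/s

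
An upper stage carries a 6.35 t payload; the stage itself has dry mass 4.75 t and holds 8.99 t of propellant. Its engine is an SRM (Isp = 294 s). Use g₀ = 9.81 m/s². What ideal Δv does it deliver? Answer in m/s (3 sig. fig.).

Δv ≈ 1710 m/s

v_e = Isp · g₀ = 294 × 9.81 = 2884.1 m/s.
m₀ = payload + dry + propellant = 6.35 + 4.75 + 8.99 = 20.09 t.
m_f = payload + dry = 6.35 + 4.75 = 11.1 t.
Δv = v_e · ln(m₀/m_f) = 2884.1 × ln(1.81) = 2884.1 × 0.5933 ≈ 1711.1 m/s.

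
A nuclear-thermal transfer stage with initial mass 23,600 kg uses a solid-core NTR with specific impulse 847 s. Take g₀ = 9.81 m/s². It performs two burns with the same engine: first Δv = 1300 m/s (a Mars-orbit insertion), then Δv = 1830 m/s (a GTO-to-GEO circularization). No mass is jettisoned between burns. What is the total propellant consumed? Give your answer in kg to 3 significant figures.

total propellant consumed ≈ 7410 kg

v_e = Isp · g₀ = 847 × 9.81 = 8309.1 m/s.
After the first burn: m = 23600 × exp(−1300/8309.1) = 23600 × 0.85517 = 20,182 kg.
After the second burn: m = 20,182 × exp(−1830/8309.1) = 20,182 × 0.80233 = 16,192.6 kg.
Total propellant = m₀ − m_final = 23600 − 16,192.6 = 7,407.4 kg.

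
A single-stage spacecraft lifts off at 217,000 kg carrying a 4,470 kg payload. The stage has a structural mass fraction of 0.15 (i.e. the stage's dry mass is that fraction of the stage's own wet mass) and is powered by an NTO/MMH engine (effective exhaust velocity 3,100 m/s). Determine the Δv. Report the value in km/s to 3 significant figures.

Stage wet mass = m₀ − payload = 217,000 − 4,470 = 212,530 kg.
Stage dry mass = ε × stage wet mass = 0.15 × 212,530 = 31,879.5 kg.
Burnout mass m_f = stage dry + payload = 31,879.5 + 4,470 = 36,349.5 kg.
By the Tsiolkovsky rocket equation, Δv = v_e · ln(217,000/36,349.5) = 3100.0 × ln(5.97) = 3100.0 × 1.7867 ≈ 5539 m/s.

Δv ≈ 5.54 km/s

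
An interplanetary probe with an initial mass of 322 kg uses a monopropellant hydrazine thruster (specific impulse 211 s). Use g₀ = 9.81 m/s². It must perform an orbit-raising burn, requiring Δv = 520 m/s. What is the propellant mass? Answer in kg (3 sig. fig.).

propellant mass ≈ 71.5 kg

v_e = Isp · g₀ = 211 × 9.81 = 2069.9 m/s.
By the Tsiolkovsky rocket equation, m₀/m_f = exp(Δv / v_e) = exp(520 / 2069.9) = exp(0.2512) = 1.2856.
m_f = 322 / 1.2856 = 250.467 kg, so propellant = m₀ − m_f = 322 − 250.467 = 71.533 kg.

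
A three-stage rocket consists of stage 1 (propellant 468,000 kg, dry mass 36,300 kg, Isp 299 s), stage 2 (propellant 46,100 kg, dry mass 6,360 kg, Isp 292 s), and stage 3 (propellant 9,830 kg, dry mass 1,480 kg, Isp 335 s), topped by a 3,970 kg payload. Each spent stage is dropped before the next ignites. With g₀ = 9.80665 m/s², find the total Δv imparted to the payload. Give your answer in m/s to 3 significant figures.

Ignition mass of stage 1 = 468,000+36,300 + 46,100+6,360 + 9,830+1,480 + 3,970 = 572,040 kg.
Stage 1: m₀ = 572,040 kg, m_f = 572,040 − 468,000 = 104,040 kg; Δv = 299×9.80665×ln(5.498) = 2932.2×1.7044 ≈ 4998 m/s.
Stage 2: m₀ = 67,740 kg, m_f = 67,740 − 46,100 = 21,640 kg; Δv = 292×9.80665×ln(3.13) = 2863.5×1.1411 ≈ 3268 m/s.
Stage 3: m₀ = 15,280 kg, m_f = 15,280 − 9,830 = 5,450 kg; Δv = 335×9.80665×ln(2.804) = 3285.2×1.0309 ≈ 3387 m/s.
Total Δv = 4998 + 3268 + 3387 = 11653 m/s.

Δv ≈ 11700 m/s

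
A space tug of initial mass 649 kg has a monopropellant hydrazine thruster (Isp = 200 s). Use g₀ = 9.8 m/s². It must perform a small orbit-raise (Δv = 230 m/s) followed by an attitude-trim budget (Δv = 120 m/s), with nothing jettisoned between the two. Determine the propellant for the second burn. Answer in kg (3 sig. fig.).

propellant for the second burn ≈ 34.3 kg

v_e = Isp · g₀ = 200 × 9.8 = 1960.0 m/s.
After the first burn: m = 649 × exp(−230/1960.0) = 649 × 0.88928 = 577.143 kg.
After the second burn: m = 577.143 × exp(−120/1960.0) = 577.143 × 0.94061 = 542.866 kg.
Second-burn propellant = 577.143 − 542.866 = 34.277 kg.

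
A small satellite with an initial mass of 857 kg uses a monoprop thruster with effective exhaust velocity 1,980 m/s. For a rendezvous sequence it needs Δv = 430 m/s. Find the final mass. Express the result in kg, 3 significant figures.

Rocket equation: m₀/m_f = exp(Δv / v_e) = exp(430 / 1980.0) = exp(0.2172) = 1.2426.
m_f = m₀ / 1.2426 = 857 / 1.2426 = 689.683 kg.

final mass ≈ 690 kg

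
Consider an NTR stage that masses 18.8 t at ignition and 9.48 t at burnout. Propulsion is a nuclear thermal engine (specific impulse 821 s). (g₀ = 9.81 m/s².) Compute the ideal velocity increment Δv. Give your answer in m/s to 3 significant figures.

Δv ≈ 5510 m/s

v_e = Isp · g₀ = 821 × 9.81 = 8054.0 m/s.
From the ideal rocket equation, Δv = v_e · ln(m₀/m_f) = 8054.0 × ln(1.983) = 8054.0 × 0.6847 ≈ 5514.4 m/s.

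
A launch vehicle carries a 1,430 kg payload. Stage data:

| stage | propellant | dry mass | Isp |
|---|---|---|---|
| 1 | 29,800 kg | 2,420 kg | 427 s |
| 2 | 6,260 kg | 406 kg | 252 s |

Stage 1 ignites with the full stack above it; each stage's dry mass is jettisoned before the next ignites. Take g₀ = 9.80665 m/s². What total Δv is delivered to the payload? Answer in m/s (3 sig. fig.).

Ignition mass of stage 1 = 29,800+2,420 + 6,260+406 + 1,430 = 40,316 kg.
Stage 1: m₀ = 40,316 kg, m_f = 40,316 − 29,800 = 10,516 kg; Δv = 427×9.80665×ln(3.834) = 4187.4×1.3439 ≈ 5627 m/s.
Stage 2: m₀ = 8,096 kg, m_f = 8,096 − 6,260 = 1,836 kg; Δv = 252×9.80665×ln(4.41) = 2471.3×1.4838 ≈ 3667 m/s.
Total Δv = 5627 + 3667 = 9294 m/s.

Δv ≈ 9290 m/s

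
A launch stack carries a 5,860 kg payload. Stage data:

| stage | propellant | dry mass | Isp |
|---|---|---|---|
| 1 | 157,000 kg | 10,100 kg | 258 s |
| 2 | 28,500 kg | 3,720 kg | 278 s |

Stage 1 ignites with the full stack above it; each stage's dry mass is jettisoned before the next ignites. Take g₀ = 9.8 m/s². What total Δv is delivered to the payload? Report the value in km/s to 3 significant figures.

Δv ≈ 7.42 km/s

Ignition mass of stage 1 = 157,000+10,100 + 28,500+3,720 + 5,860 = 205,180 kg.
Stage 1: m₀ = 205,180 kg, m_f = 205,180 − 157,000 = 48,180 kg; Δv = 258×9.8×ln(4.259) = 2528.4×1.4489 ≈ 3664 m/s.
Stage 2: m₀ = 38,080 kg, m_f = 38,080 − 28,500 = 9,580 kg; Δv = 278×9.8×ln(3.975) = 2724.4×1.3800 ≈ 3760 m/s.
Total Δv = 3664 + 3760 = 7424 m/s.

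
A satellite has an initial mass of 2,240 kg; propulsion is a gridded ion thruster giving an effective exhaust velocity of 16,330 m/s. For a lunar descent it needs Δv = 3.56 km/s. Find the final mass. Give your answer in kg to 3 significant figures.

final mass ≈ 1800 kg

From the ideal rocket equation, m₀/m_f = exp(Δv / v_e) = exp(3560 / 16330.0) = exp(0.2180) = 1.2436.
m_f = m₀ / 1.2436 = 2,240 / 1.2436 = 1,801.22 kg.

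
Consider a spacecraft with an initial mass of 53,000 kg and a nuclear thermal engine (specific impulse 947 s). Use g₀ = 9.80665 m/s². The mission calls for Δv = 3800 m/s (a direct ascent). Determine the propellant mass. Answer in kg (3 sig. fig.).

propellant mass ≈ 17800 kg

v_e = Isp · g₀ = 947 × 9.80665 = 9286.9 m/s.
m₀/m_f = exp(Δv / v_e) = exp(3800 / 9286.9) = exp(0.4092) = 1.5056.
m_f = 53,000 / 1.5056 = 35,201.9 kg, so propellant = m₀ − m_f = 53,000 − 35,201.9 = 17,798.1 kg.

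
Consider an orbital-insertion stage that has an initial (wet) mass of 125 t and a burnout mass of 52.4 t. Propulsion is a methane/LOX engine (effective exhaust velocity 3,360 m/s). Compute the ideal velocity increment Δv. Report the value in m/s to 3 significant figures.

Rocket equation: Δv = v_e · ln(m₀/m_f) = 3360.0 × ln(2.385) = 3360.0 × 0.8694 ≈ 2921.2 m/s.

Δv ≈ 2920 m/s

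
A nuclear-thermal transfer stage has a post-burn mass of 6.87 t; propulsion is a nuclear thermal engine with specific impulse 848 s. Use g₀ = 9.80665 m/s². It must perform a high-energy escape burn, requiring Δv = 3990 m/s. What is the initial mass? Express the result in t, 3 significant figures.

v_e = Isp · g₀ = 848 × 9.80665 = 8316.0 m/s.
Rocket equation: m₀/m_f = exp(Δv / v_e) = exp(3990 / 8316.0) = exp(0.4798) = 1.6157.
m₀ = m_f × 1.6157 = 6.87 × 1.6157 = 11.0999 t.

initial mass ≈ 11.1 t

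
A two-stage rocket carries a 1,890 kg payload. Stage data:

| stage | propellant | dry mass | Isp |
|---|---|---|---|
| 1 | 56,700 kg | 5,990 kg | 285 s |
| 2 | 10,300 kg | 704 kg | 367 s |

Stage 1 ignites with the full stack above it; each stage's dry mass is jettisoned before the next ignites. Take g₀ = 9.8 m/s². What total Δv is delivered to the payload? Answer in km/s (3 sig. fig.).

Ignition mass of stage 1 = 56,700+5,990 + 10,300+704 + 1,890 = 75,584 kg.
Stage 1: m₀ = 75,584 kg, m_f = 75,584 − 56,700 = 18,884 kg; Δv = 285×9.8×ln(4.003) = 2793.0×1.3869 ≈ 3874 m/s.
Stage 2: m₀ = 12,894 kg, m_f = 12,894 − 10,300 = 2,594 kg; Δv = 367×9.8×ln(4.971) = 3596.6×1.6036 ≈ 5767 m/s.
Total Δv = 3874 + 5767 = 9641 m/s.

Δv ≈ 9.64 km/s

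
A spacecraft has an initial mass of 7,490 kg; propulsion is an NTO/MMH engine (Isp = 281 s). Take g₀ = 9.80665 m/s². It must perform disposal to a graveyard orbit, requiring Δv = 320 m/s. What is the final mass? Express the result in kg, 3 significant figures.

v_e = Isp · g₀ = 281 × 9.80665 = 2755.7 m/s.
m₀/m_f = exp(Δv / v_e) = exp(320 / 2755.7) = exp(0.1161) = 1.1231.
m_f = m₀ / 1.1231 = 7,490 / 1.1231 = 6,669.04 kg.

final mass ≈ 6670 kg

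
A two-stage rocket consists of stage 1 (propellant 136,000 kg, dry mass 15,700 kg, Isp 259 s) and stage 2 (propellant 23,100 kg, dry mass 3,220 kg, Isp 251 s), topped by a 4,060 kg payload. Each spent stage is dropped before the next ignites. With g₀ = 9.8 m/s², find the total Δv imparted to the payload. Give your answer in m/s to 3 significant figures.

Ignition mass of stage 1 = 136,000+15,700 + 23,100+3,220 + 4,060 = 182,080 kg.
Stage 1: m₀ = 182,080 kg, m_f = 182,080 − 136,000 = 46,080 kg; Δv = 259×9.8×ln(3.951) = 2538.2×1.3741 ≈ 3488 m/s.
Stage 2: m₀ = 30,380 kg, m_f = 30,380 − 23,100 = 7,280 kg; Δv = 251×9.8×ln(4.173) = 2459.8×1.4287 ≈ 3514 m/s.
Total Δv = 3488 + 3514 = 7002 m/s.

Δv ≈ 7000 m/s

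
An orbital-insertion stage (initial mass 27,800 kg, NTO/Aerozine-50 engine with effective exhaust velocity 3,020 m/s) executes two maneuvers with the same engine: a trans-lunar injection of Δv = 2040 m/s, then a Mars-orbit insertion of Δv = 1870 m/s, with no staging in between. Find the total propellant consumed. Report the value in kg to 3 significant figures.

total propellant consumed ≈ 20200 kg

After the first burn: m = 27800 × exp(−2040/3020.0) = 27800 × 0.50890 = 14,147.4 kg.
After the second burn: m = 14,147.4 × exp(−1870/3020.0) = 14,147.4 × 0.53837 = 7,616.54 kg.
Total propellant = m₀ − m_final = 27800 − 7,616.54 = 20,183.46 kg.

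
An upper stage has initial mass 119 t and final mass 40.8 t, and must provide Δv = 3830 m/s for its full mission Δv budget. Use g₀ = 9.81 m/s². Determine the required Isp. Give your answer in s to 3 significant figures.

Isp ≈ 365 s

ln(m₀/m_f) = ln(119000/40800) = ln(2.917) = 1.0704.
From the ideal rocket equation, v_e = Δv / ln(m₀/m_f) = 3830 / 1.0704 = 3578.0 m/s.
Isp = v_e / g₀ = 3578.0 / 9.81 = 364.7 s.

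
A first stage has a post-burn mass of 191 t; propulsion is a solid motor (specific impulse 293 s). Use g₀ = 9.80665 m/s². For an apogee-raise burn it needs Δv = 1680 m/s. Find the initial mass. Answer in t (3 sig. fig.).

initial mass ≈ 343 t

v_e = Isp · g₀ = 293 × 9.80665 = 2873.3 m/s.
From the ideal rocket equation, m₀/m_f = exp(Δv / v_e) = exp(1680 / 2873.3) = exp(0.5847) = 1.7944.
m₀ = m_f × 1.7944 = 191 × 1.7944 = 342.73 t.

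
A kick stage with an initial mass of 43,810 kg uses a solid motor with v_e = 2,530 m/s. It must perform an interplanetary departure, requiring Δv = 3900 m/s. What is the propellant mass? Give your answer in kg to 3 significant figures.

m₀/m_f = exp(Δv / v_e) = exp(3900 / 2530.0) = exp(1.5415) = 4.6716.
m_f = 43,810 / 4.6716 = 9,377.94 kg, so propellant = m₀ − m_f = 43,810 − 9,377.94 = 34,432.06 kg.

propellant mass ≈ 34400 kg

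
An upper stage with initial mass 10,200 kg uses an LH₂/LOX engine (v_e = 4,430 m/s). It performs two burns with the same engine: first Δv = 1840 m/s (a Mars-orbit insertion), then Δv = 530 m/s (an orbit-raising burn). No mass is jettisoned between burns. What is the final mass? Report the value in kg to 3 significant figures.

final mass ≈ 5970 kg

After the first burn: m = 10200 × exp(−1840/4430.0) = 10200 × 0.66011 = 6,733.12 kg.
After the second burn: m = 6,733.12 × exp(−530/4430.0) = 6,733.12 × 0.88724 = 5,973.89 kg.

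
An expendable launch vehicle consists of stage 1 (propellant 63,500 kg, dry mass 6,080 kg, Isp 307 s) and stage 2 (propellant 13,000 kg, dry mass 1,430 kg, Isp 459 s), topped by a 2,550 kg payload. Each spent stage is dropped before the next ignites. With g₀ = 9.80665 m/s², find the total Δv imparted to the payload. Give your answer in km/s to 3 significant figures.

Ignition mass of stage 1 = 63,500+6,080 + 13,000+1,430 + 2,550 = 86,560 kg.
Stage 1: m₀ = 86,560 kg, m_f = 86,560 − 63,500 = 23,060 kg; Δv = 307×9.80665×ln(3.754) = 3010.6×1.3227 ≈ 3982 m/s.
Stage 2: m₀ = 16,980 kg, m_f = 16,980 − 13,000 = 3,980 kg; Δv = 459×9.80665×ln(4.266) = 4501.3×1.4508 ≈ 6530 m/s.
Total Δv = 3982 + 6530 = 10512 m/s.

Δv ≈ 10.5 km/s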